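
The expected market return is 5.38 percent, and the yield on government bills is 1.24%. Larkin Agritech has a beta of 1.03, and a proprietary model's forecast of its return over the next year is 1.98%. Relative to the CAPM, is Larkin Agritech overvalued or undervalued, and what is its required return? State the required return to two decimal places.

Overvalued; required return 5.50%

MRP = 5.38% − 1.24% = 4.14%
Required return = R_f + β·MRP = 1.24% + 1.03 × 4.14% = 5.50%
Forecast 1.98% < required 5.50% → the stock plots below the SML → overvalued.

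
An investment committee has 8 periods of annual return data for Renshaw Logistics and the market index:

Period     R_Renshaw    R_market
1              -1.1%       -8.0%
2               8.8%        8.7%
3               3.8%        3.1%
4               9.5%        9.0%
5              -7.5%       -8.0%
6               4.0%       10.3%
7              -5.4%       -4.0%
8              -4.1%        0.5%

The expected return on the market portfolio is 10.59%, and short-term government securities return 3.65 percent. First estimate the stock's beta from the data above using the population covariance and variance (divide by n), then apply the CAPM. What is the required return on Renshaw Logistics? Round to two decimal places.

8.71%

Mean R_i = (-1.1 + 8.8 + 3.8 + 9.5 − 7.5 + 4.0 − 5.4 − 4.1) / 8 = 1.0000%
Mean R_m = (-8.0 + 8.7 + 3.1 + 9.0 − 8.0 + 10.3 − 4.0 + 0.5) / 8 = 1.4500%
Σ(R_i − R̄_i)(R_m − R̄_m) = 291.7900  ⇒  Cov = 291.7900 / 8 = 36.4738
Σ(R_m − R̄_m)² = 399.8200  ⇒  Var(R_m) = 399.8200 / 8 = 49.9775
β = Cov / Var(R_m) = 36.4738 / 49.9775 = 0.7298
MRP = 10.59% − 3.65% = 6.94%
E(R) = R_f + β × MRP = 3.65% + 0.7298 × 6.94% = 8.71%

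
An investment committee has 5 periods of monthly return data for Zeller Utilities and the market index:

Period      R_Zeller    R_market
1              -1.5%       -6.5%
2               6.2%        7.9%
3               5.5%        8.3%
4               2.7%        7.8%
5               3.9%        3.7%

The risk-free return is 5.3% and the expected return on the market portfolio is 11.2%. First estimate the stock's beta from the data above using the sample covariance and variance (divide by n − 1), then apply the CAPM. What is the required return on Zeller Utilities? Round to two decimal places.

Mean R_i = (-1.5 + 6.2 + 5.5 + 2.7 + 3.9) / 5 = 3.3600%
Mean R_m = (-6.5 + 7.9 + 8.3 + 7.8 + 3.7) / 5 = 4.2400%
Σ(R_i − R̄_i)(R_m − R̄_m) = 68.6380  ⇒  Cov = 68.6380 / 4 = 17.1595
Σ(R_m − R̄_m)² = 158.1920  ⇒  Var(R_m) = 158.1920 / 4 = 39.5480
β = Cov / Var(R_m) = 17.1595 / 39.5480 = 0.4339
MRP = 11.2% − 5.3% = 5.90%
E(R) = R_f + β × MRP = 5.3% + 0.4339 × 5.9% = 7.86%

7.86%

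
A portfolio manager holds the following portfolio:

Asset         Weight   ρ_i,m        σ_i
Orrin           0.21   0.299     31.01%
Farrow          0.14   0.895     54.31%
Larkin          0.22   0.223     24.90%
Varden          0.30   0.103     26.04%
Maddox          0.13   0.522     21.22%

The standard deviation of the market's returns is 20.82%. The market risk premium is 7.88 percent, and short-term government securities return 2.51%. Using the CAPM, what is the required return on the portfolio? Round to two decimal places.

β_Orrin = 0.299 × 31.01% / 20.82% = 0.4453
β_Farrow = 0.895 × 54.31% / 20.82% = 2.3347
β_Larkin = 0.223 × 24.90% / 20.82% = 0.2667
β_Varden = 0.103 × 26.04% / 20.82% = 0.1288
β_Maddox = 0.522 × 21.22% / 20.82% = 0.5320
β_P = Σ w_i β_i = 0.21×0.4453 + 0.14×2.3347 + 0.22×0.2667 + 0.30×0.1288 + 0.13×0.5320 = 0.5868
E(R_P) = R_f + β_P × MRP = 2.51% + 0.5868 × 7.88% = 7.13%

7.13%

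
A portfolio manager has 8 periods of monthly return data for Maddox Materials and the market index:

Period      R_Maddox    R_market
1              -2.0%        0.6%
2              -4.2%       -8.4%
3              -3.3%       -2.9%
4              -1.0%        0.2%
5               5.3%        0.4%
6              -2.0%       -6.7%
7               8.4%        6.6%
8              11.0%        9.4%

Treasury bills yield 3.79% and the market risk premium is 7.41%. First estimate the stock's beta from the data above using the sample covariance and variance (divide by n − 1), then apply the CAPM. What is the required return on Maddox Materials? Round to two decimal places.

Mean R_i = (-2.0 − 4.2 − 3.3 − 1.0 + 5.3 − 2.0 + 8.4 + 11.0) / 8 = 1.5250%
Mean R_m = (0.6 − 8.4 − 2.9 + 0.2 + 0.4 − 6.7 + 6.6 + 9.4) / 8 = -0.1000%
Σ(R_i − R̄_i)(R_m − R̄_m) = 219.0300  ⇒  Cov = 219.0300 / 7 = 31.2900
Σ(R_m − R̄_m)² = 256.2600  ⇒  Var(R_m) = 256.2600 / 7 = 36.6086
β = Cov / Var(R_m) = 31.2900 / 36.6086 = 0.8547
E(R) = R_f + β × MRP = 3.79% + 0.8547 × 7.41% = 10.12%

10.12%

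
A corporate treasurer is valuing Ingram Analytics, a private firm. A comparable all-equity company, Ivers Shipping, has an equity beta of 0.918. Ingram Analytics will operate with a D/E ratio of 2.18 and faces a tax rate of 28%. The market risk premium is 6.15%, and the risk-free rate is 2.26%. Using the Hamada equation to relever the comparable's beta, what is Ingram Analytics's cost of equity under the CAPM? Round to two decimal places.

16.77%

β_L = β_U × [1 + (1 − t)(D/E)] = 0.918 × [1 + (1 − 0.28) × 2.18]
    = 0.918 × [1 + 0.72 × 2.18] = 0.918 × 2.5696 = 2.3589
E(R) = R_f + β_L × MRP = 2.26% + 2.3589 × 6.15% = 16.77%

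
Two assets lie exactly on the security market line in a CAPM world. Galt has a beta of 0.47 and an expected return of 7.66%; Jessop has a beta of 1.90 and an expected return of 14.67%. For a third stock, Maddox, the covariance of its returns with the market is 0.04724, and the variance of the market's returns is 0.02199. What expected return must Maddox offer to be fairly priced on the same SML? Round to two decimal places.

MRP = (14.67% − 7.66%) / (1.90 − 0.47) = 4.9021%
R_f = 7.66% − 0.47 × 4.9021% = 5.3560%
β_Maddox = Cov / Var(R_m) = 0.04724 / 0.02199 = 2.1482
E(R_Maddox) = R_f + β × MRP = 5.3560% + 2.1482 × 4.9021% = 15.89%

15.89%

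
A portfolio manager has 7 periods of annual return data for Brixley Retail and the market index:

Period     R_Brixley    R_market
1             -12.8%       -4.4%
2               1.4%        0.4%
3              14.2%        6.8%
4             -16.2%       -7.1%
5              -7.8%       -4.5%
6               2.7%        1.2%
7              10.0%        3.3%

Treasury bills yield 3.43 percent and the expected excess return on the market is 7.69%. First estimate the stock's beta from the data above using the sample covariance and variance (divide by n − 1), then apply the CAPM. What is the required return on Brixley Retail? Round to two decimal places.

21.04%

Mean R_i = (-12.8 + 1.4 + 14.2 − 16.2 − 7.8 + 2.7 + 10.0) / 7 = -1.2143%
Mean R_m = (-4.4 + 0.4 + 6.8 − 7.1 − 4.5 + 1.2 + 3.3) / 7 = -0.6143%
Σ(R_i − R̄_i)(R_m − R̄_m) = 334.5786  ⇒  Cov = 334.5786 / 6 = 55.7631
Σ(R_m − R̄_m)² = 146.1086  ⇒  Var(R_m) = 146.1086 / 6 = 24.3514
β = Cov / Var(R_m) = 55.7631 / 24.3514 = 2.2899
E(R) = R_f + β × MRP = 3.43% + 2.2899 × 7.69% = 21.04%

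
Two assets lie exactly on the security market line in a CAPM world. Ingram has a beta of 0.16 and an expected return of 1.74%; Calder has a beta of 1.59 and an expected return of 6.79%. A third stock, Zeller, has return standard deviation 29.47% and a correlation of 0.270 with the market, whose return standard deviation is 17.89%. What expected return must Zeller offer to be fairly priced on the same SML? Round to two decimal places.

MRP = (6.79% − 1.74%) / (1.59 − 0.16) = 3.5315%
R_f = 1.74% − 0.16 × 3.5315% = 1.1750%
β_Zeller = ρ·σ_i/σ_m = 0.270 × 29.47 / 17.89 = 0.4448
E(R_Zeller) = R_f + β × MRP = 1.1750% + 0.4448 × 3.5315% = 2.75%

2.75%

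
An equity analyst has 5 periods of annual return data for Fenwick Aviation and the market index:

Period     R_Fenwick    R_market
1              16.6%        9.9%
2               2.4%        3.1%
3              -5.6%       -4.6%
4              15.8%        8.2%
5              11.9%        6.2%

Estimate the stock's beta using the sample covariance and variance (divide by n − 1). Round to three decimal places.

Mean R_i = (16.6 + 2.4 − 5.6 + 15.8 + 11.9) / 5 = 8.2200%
Mean R_m = (9.9 + 3.1 − 4.6 + 8.2 + 6.2) / 5 = 4.5600%
Σ(R_i − R̄_i)(R_m − R̄_m) = 213.4640  ⇒  Cov = 213.4640 / 4 = 53.3660
Σ(R_m − R̄_m)² = 130.4920  ⇒  Var(R_m) = 130.4920 / 4 = 32.6230
β = Cov / Var(R_m) = 53.3660 / 32.6230 = 1.6358

1.636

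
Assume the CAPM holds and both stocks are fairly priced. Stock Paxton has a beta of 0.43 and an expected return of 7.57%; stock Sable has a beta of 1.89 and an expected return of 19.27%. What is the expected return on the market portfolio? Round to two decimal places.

12.14%

Both satisfy E(R) = R_f + β·MRP, so the slope of the SML is
MRP = (19.27% − 7.57%) / (1.89 − 0.43) = 11.70% / 1.46 = 8.0137%
R_f = E(R_Paxton) − β_Paxton·MRP = 7.57% − 0.43 × 8.0137% = 4.1241%
E(R_m) = R_f + MRP = 4.1241% + 8.0137% = 12.14%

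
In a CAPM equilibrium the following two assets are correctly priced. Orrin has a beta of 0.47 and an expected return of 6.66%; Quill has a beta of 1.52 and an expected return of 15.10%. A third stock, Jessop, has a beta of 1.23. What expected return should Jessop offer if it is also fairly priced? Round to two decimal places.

MRP (SML slope) = (15.10% − 6.66%) / (1.52 − 0.47) = 8.44% / 1.05 = 8.0381%
R_f (intercept) = 6.66% − 0.47 × 8.0381% = 2.8821%
E(R_Jessop) = R_f + β × MRP = 2.8821% + 1.23 × 8.0381% = 12.77%

12.77%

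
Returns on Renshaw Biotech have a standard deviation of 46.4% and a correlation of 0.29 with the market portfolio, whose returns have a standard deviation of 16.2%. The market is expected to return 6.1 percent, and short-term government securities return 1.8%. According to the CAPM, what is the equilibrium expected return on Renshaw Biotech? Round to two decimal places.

5.37%

β = ρ × σ_i / σ_m = 0.29 × 46.4% / 16.2% = 0.8306
MRP = 6.1% − 1.8% = 4.30%
E(R) = 1.8% + 0.8306 × 4.3% = 5.37%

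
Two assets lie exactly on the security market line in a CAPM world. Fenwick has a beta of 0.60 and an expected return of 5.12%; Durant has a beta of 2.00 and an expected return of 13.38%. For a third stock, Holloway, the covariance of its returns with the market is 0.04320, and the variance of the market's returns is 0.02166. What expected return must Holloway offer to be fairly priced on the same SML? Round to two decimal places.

13.35%

MRP = (13.38% − 5.12%) / (2.00 − 0.60) = 5.9000%
R_f = 5.12% − 0.60 × 5.9000% = 1.5800%
β_Holloway = Cov / Var(R_m) = 0.04320 / 0.02166 = 1.9945
E(R_Holloway) = R_f + β × MRP = 1.5800% + 1.9945 × 5.9000% = 13.35%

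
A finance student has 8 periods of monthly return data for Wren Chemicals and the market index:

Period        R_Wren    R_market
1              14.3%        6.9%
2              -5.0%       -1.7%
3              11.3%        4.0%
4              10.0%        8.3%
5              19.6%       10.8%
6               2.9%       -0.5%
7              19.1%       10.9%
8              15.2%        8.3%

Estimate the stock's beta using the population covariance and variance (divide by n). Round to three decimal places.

Mean R_i = (14.3 − 5.0 + 11.3 + 10.0 + 19.6 + 2.9 + 19.1 + 15.2) / 8 = 10.9250%
Mean R_m = (6.9 − 1.7 + 4.0 + 8.3 + 10.8 − 0.5 + 10.9 + 8.3) / 8 = 5.8750%
Σ(R_i − R̄_i)(R_m − R̄_m) = 266.4750  ⇒  Cov = 266.4750 / 8 = 33.3094
Σ(R_m − R̄_m)² = 163.8550  ⇒  Var(R_m) = 163.8550 / 8 = 20.4819
β = Cov / Var(R_m) = 33.3094 / 20.4819 = 1.6263

1.626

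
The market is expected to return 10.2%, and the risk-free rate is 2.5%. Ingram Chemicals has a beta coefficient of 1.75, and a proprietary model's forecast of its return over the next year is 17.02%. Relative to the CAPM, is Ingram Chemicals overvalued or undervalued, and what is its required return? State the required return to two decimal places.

MRP = 10.2% − 2.5% = 7.70%
Required return = R_f + β·MRP = 2.5% + 1.75 × 7.7% = 15.98%
Forecast 17.02% > required 15.98% → the stock plots above the SML → undervalued.

Undervalued; required return 15.98%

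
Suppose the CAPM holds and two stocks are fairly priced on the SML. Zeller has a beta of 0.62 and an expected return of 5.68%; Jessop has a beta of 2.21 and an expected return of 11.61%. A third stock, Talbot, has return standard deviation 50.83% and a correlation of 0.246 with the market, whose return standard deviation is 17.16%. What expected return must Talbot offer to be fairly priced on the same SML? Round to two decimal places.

MRP = (11.61% − 5.68%) / (2.21 − 0.62) = 3.7296%
R_f = 5.68% − 0.62 × 3.7296% = 3.3676%
β_Talbot = ρ·σ_i/σ_m = 0.246 × 50.83 / 17.16 = 0.7287
E(R_Talbot) = R_f + β × MRP = 3.3676% + 0.7287 × 3.7296% = 6.09%

6.09%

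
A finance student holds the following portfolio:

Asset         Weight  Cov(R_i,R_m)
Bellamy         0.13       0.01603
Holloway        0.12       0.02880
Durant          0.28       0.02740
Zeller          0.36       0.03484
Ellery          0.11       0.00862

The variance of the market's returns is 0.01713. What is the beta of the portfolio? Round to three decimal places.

β_Bellamy = 0.01603 / 0.01713 = 0.9358
β_Holloway = 0.02880 / 0.01713 = 1.6813
β_Durant = 0.02740 / 0.01713 = 1.5995
β_Zeller = 0.03484 / 0.01713 = 2.0339
β_Ellery = 0.00862 / 0.01713 = 0.5032
β_P = Σ w_i β_i = 0.13×0.9358 + 0.12×1.6813 + 0.28×1.5995 + 0.36×2.0339 + 0.11×0.5032 = 1.5588

1.559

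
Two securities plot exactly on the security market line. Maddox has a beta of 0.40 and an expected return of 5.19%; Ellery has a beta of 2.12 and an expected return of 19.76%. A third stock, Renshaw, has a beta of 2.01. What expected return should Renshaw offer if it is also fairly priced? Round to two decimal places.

MRP (SML slope) = (19.76% − 5.19%) / (2.12 − 0.40) = 14.57% / 1.72 = 8.4709%
R_f (intercept) = 5.19% − 0.40 × 8.4709% = 1.8016%
E(R_Renshaw) = R_f + β × MRP = 1.8016% + 2.01 × 8.4709% = 18.83%

18.83%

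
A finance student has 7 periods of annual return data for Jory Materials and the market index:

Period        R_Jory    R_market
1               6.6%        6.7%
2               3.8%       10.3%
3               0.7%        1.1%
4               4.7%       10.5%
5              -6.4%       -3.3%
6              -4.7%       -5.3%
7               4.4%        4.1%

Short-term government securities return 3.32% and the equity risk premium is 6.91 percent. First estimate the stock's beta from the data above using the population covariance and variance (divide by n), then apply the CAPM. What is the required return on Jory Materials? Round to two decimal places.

Mean R_i = (6.6 + 3.8 + 0.7 + 4.7 − 6.4 − 4.7 + 4.4) / 7 = 1.3000%
Mean R_m = (6.7 + 10.3 + 1.1 + 10.5 − 3.3 − 5.3 + 4.1) / 7 = 3.4429%
Σ(R_i − R̄_i)(R_m − R̄_m) = 166.2200  ⇒  Cov = 166.2200 / 7 = 23.7457
Σ(R_m − R̄_m)² = 235.2571  ⇒  Var(R_m) = 235.2571 / 7 = 33.6082
β = Cov / Var(R_m) = 23.7457 / 33.6082 = 0.7065
E(R) = R_f + β × MRP = 3.32% + 0.7065 × 6.91% = 8.20%

8.20%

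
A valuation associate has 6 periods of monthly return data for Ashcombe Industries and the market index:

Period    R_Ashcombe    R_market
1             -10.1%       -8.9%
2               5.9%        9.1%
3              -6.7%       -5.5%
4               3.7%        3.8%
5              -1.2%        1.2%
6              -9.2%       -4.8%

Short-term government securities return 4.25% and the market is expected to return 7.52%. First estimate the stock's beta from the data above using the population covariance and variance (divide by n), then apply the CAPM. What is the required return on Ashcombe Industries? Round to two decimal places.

7.45%

Mean R_i = (-10.1 + 5.9 − 6.7 + 3.7 − 1.2 − 9.2) / 6 = -2.9333%
Mean R_m = (-8.9 + 9.1 − 5.5 + 3.8 + 1.2 − 4.8) / 6 = -0.8500%
Σ(R_i − R̄_i)(R_m − R̄_m) = 222.2500  ⇒  Cov = 222.2500 / 6 = 37.0417
Σ(R_m − R̄_m)² = 226.8550  ⇒  Var(R_m) = 226.8550 / 6 = 37.8092
β = Cov / Var(R_m) = 37.0417 / 37.8092 = 0.9797
MRP = 7.52% − 4.25% = 3.27%
E(R) = R_f + β × MRP = 4.25% + 0.9797 × 3.27% = 7.45%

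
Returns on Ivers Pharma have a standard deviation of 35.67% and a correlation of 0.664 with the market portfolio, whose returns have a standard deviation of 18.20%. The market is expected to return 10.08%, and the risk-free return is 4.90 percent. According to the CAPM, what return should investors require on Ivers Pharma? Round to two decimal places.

11.64%

β = ρ × σ_i / σ_m = 0.664 × 35.67% / 18.20% = 1.3014
MRP = 10.08% − 4.90% = 5.18%
E(R) = 4.90% + 1.3014 × 5.18% = 11.64%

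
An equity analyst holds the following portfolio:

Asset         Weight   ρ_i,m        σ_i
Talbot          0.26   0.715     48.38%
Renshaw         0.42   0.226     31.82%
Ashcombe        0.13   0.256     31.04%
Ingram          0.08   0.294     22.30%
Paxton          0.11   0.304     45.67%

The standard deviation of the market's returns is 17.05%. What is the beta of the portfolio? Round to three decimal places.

0.886

β_Talbot = 0.715 × 48.38% / 17.05% = 2.0288
β_Renshaw = 0.226 × 31.82% / 17.05% = 0.4218
β_Ashcombe = 0.256 × 31.04% / 17.05% = 0.4661
β_Ingram = 0.294 × 22.30% / 17.05% = 0.3845
β_Paxton = 0.304 × 45.67% / 17.05% = 0.8143
β_P = Σ w_i β_i = 0.26×2.0288 + 0.42×0.4218 + 0.13×0.4661 + 0.08×0.3845 + 0.11×0.8143 = 0.8856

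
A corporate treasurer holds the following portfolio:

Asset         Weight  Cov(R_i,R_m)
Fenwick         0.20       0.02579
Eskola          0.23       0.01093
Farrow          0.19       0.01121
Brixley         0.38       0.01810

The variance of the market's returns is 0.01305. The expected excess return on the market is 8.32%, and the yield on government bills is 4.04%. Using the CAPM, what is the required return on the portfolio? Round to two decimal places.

β_Fenwick = 0.02579 / 0.01305 = 1.9762
β_Eskola = 0.01093 / 0.01305 = 0.8375
β_Farrow = 0.01121 / 0.01305 = 0.8590
β_Brixley = 0.01810 / 0.01305 = 1.3870
β_P = Σ w_i β_i = 0.20×1.9762 + 0.23×0.8375 + 0.19×0.8590 + 0.38×1.3870 = 1.2781
E(R_P) = R_f + β_P × MRP = 4.04% + 1.2781 × 8.32% = 14.67%

14.67%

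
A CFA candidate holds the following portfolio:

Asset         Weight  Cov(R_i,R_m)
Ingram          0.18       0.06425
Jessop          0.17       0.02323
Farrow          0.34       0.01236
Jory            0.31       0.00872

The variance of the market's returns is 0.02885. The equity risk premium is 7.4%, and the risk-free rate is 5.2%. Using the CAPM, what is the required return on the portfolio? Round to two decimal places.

10.95%

β_Ingram = 0.06425 / 0.02885 = 2.2270
β_Jessop = 0.02323 / 0.02885 = 0.8052
β_Farrow = 0.01236 / 0.02885 = 0.4284
β_Jory = 0.00872 / 0.02885 = 0.3023
β_P = Σ w_i β_i = 0.18×2.2270 + 0.17×0.8052 + 0.34×0.4284 + 0.31×0.3023 = 0.7771
E(R_P) = R_f + β_P × MRP = 5.2% + 0.7771 × 7.4% = 10.95%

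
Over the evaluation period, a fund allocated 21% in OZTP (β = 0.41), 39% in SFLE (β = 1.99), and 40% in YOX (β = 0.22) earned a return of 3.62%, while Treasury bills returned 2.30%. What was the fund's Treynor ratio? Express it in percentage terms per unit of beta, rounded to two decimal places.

1.39%

β_P = 0.21×0.41 + 0.39×1.99 + 0.40×0.22 = 0.9502
Treynor = (R_P − R_f) / β_P = (3.62% − 2.30%) / 0.9502 = 1.32% / 0.9502 = 1.39%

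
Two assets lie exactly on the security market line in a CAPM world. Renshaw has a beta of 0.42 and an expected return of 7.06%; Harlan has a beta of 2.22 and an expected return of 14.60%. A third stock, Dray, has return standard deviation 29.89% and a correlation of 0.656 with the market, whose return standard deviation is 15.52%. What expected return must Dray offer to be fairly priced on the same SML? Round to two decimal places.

10.59%

MRP = (14.60% − 7.06%) / (2.22 − 0.42) = 4.1889%
R_f = 7.06% − 0.42 × 4.1889% = 5.3007%
β_Dray = ρ·σ_i/σ_m = 0.656 × 29.89 / 15.52 = 1.2634
E(R_Dray) = R_f + β × MRP = 5.3007% + 1.2634 × 4.1889% = 10.59%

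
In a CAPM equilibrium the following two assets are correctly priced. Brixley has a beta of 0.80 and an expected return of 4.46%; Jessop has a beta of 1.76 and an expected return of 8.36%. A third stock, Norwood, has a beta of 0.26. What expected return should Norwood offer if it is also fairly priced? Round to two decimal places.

MRP (SML slope) = (8.36% − 4.46%) / (1.76 − 0.80) = 3.90% / 0.96 = 4.0625%
R_f (intercept) = 4.46% − 0.80 × 4.0625% = 1.2100%
E(R_Norwood) = R_f + β × MRP = 1.2100% + 0.26 × 4.0625% = 2.27%

2.27%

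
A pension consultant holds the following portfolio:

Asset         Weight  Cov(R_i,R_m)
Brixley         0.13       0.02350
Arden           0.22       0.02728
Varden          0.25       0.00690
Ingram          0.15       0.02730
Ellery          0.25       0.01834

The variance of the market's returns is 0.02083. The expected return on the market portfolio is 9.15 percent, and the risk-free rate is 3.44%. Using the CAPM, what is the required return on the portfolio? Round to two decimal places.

β_Brixley = 0.02350 / 0.02083 = 1.1282
β_Arden = 0.02728 / 0.02083 = 1.3096
β_Varden = 0.00690 / 0.02083 = 0.3313
β_Ingram = 0.02730 / 0.02083 = 1.3106
β_Ellery = 0.01834 / 0.02083 = 0.8805
β_P = Σ w_i β_i = 0.13×1.1282 + 0.22×1.3096 + 0.25×0.3313 + 0.15×1.3106 + 0.25×0.8805 = 0.9343
MRP = 9.15% − 3.44% = 5.71%
E(R_P) = R_f + β_P × MRP = 3.44% + 0.9343 × 5.71% = 8.77%

8.77%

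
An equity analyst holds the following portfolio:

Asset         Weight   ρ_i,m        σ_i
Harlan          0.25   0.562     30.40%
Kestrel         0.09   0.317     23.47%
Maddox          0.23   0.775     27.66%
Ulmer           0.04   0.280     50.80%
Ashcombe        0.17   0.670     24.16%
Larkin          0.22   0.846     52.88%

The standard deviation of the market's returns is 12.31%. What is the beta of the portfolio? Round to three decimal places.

1.871

β_Harlan = 0.562 × 30.40% / 12.31% = 1.3879
β_Kestrel = 0.317 × 23.47% / 12.31% = 0.6044
β_Maddox = 0.775 × 27.66% / 12.31% = 1.7414
β_Ulmer = 0.280 × 50.80% / 12.31% = 1.1555
β_Ashcombe = 0.670 × 24.16% / 12.31% = 1.3150
β_Larkin = 0.846 × 52.88% / 12.31% = 3.6342
β_P = Σ w_i β_i = 0.25×1.3879 + 0.09×0.6044 + 0.23×1.7414 + 0.04×1.1555 + 0.17×1.3150 + 0.22×3.6342 = 1.8712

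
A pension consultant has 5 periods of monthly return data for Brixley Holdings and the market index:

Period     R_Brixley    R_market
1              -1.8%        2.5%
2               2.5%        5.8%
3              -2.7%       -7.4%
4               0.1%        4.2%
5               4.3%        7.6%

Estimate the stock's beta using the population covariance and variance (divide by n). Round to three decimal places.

0.414

Mean R_i = (-1.8 + 2.5 − 2.7 + 0.1 + 4.3) / 5 = 0.4800%
Mean R_m = (2.5 + 5.8 − 7.4 + 4.2 + 7.6) / 5 = 2.5400%
Σ(R_i − R̄_i)(R_m − R̄_m) = 56.9840  ⇒  Cov = 56.9840 / 5 = 11.3968
Σ(R_m − R̄_m)² = 137.7920  ⇒  Var(R_m) = 137.7920 / 5 = 27.5584
β = Cov / Var(R_m) = 11.3968 / 27.5584 = 0.4136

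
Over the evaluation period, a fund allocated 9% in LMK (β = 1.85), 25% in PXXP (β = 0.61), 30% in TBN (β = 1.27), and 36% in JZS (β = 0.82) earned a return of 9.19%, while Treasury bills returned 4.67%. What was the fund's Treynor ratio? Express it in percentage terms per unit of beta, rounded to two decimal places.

β_P = 0.09×1.85 + 0.25×0.61 + 0.30×1.27 + 0.36×0.82 = 0.9952
Treynor = (R_P − R_f) / β_P = (9.19% − 4.67%) / 0.9952 = 4.52% / 0.9952 = 4.54%

4.54%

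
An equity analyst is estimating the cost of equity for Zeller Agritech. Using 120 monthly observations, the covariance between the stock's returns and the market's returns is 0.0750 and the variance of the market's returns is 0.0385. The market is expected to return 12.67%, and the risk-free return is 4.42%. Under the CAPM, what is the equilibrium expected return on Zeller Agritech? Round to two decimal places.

β = Cov(R_i, R_m) / Var(R_m) = 0.0750 / 0.0385 = 1.9481
MRP = 12.67% − 4.42% = 8.25%
E(R) = R_f + β × MRP = 4.42% + 1.9481 × 8.25% = 20.49%

20.49%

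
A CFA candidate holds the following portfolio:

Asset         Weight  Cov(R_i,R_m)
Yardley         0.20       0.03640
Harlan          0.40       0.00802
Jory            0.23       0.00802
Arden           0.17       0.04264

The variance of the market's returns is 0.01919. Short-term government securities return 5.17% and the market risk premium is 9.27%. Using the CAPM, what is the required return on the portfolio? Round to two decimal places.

14.63%

β_Yardley = 0.03640 / 0.01919 = 1.8968
β_Harlan = 0.00802 / 0.01919 = 0.4179
β_Jory = 0.00802 / 0.01919 = 0.4179
β_Arden = 0.04264 / 0.01919 = 2.2220
β_P = Σ w_i β_i = 0.20×1.8968 + 0.40×0.4179 + 0.23×0.4179 + 0.17×2.2220 = 1.0204
E(R_P) = R_f + β_P × MRP = 5.17% + 1.0204 × 9.27% = 14.63%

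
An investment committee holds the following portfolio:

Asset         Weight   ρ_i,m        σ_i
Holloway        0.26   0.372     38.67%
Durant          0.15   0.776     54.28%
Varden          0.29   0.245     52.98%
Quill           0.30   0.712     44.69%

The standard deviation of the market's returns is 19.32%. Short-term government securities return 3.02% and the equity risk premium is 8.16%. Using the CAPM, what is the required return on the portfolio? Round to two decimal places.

12.89%

β_Holloway = 0.372 × 38.67% / 19.32% = 0.7446
β_Durant = 0.776 × 54.28% / 19.32% = 2.1802
β_Varden = 0.245 × 52.98% / 19.32% = 0.6718
β_Quill = 0.712 × 44.69% / 19.32% = 1.6470
β_P = Σ w_i β_i = 0.26×0.7446 + 0.15×2.1802 + 0.29×0.6718 + 0.30×1.6470 = 1.2095
E(R_P) = R_f + β_P × MRP = 3.02% + 1.2095 × 8.16% = 12.89%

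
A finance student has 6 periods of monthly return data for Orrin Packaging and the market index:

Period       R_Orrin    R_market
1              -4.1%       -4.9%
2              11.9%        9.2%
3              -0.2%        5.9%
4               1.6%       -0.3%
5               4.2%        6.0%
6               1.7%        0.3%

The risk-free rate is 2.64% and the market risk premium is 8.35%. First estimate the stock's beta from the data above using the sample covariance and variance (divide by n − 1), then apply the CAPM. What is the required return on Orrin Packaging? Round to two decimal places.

Mean R_i = (-4.1 + 11.9 − 0.2 + 1.6 + 4.2 + 1.7) / 6 = 2.5167%
Mean R_m = (-4.9 + 9.2 + 5.9 − 0.3 + 6.0 + 0.3) / 6 = 2.7000%
Σ(R_i − R̄_i)(R_m − R̄_m) = 112.8500  ⇒  Cov = 112.8500 / 5 = 22.5700
Σ(R_m − R̄_m)² = 135.9000  ⇒  Var(R_m) = 135.9000 / 5 = 27.1800
β = Cov / Var(R_m) = 22.5700 / 27.1800 = 0.8304
E(R) = R_f + β × MRP = 2.64% + 0.8304 × 8.35% = 9.57%

9.57%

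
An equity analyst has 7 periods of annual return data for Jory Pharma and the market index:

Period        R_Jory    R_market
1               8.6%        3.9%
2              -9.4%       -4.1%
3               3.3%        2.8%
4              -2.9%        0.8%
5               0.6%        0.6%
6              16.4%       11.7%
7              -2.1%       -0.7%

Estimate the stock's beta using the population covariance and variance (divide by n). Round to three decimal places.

Mean R_i = (8.6 − 9.4 + 3.3 − 2.9 + 0.6 + 16.4 − 2.1) / 7 = 2.0714%
Mean R_m = (3.9 − 4.1 + 2.8 + 0.8 + 0.6 + 11.7 − 0.7) / 7 = 2.1429%
Σ(R_i − R̄_i)(R_m − R̄_m) = 241.6386  ⇒  Cov = 241.6386 / 7 = 34.5198
Σ(R_m − R̄_m)² = 146.0971  ⇒  Var(R_m) = 146.0971 / 7 = 20.8710
β = Cov / Var(R_m) = 34.5198 / 20.8710 = 1.6540

1.654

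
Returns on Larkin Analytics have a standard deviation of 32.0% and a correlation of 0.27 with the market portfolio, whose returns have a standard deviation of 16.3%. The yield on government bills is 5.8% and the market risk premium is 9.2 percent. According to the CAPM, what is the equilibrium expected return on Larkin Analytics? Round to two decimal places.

β = ρ × σ_i / σ_m = 0.27 × 32.0% / 16.3% = 0.5301
E(R) = 5.8% + 0.5301 × 9.2% = 10.68%

10.68%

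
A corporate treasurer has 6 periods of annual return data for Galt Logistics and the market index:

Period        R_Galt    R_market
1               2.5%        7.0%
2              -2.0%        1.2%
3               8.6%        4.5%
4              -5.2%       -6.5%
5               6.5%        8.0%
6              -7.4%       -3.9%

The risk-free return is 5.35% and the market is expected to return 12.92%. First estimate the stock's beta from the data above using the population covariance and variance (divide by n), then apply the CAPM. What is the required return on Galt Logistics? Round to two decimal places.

Mean R_i = (2.5 − 2.0 + 8.6 − 5.2 + 6.5 − 7.4) / 6 = 0.5000%
Mean R_m = (7.0 + 1.2 + 4.5 − 6.5 + 8.0 − 3.9) / 6 = 1.7167%
Σ(R_i − R̄_i)(R_m − R̄_m) = 163.3100  ⇒  Cov = 163.3100 / 6 = 27.2183
Σ(R_m − R̄_m)² = 174.4683  ⇒  Var(R_m) = 174.4683 / 6 = 29.0781
β = Cov / Var(R_m) = 27.2183 / 29.0781 = 0.9360
MRP = 12.92% − 5.35% = 7.57%
E(R) = R_f + β × MRP = 5.35% + 0.9360 × 7.57% = 12.44%

12.44%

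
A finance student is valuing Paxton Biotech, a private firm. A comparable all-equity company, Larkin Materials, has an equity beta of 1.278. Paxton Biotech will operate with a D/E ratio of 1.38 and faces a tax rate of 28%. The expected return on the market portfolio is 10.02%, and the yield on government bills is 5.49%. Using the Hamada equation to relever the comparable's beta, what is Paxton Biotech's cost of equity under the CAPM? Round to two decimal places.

β_L = β_U × [1 + (1 − t)(D/E)] = 1.278 × [1 + (1 − 0.28) × 1.38]
    = 1.278 × [1 + 0.72 × 1.38] = 1.278 × 1.9936 = 2.5478
MRP = 10.02% − 5.49% = 4.53%
E(R) = R_f + β_L × MRP = 5.49% + 2.5478 × 4.53% = 17.03%

17.03%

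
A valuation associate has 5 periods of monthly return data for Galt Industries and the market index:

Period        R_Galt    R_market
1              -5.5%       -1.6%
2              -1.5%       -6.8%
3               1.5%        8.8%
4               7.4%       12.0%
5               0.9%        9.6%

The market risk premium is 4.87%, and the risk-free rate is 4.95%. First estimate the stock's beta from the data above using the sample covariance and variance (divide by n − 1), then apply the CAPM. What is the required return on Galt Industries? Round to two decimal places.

7.10%

Mean R_i = (-5.5 − 1.5 + 1.5 + 7.4 + 0.9) / 5 = 0.5600%
Mean R_m = (-1.6 − 6.8 + 8.8 + 12.0 + 9.6) / 5 = 4.4000%
Σ(R_i − R̄_i)(R_m − R̄_m) = 117.3200  ⇒  Cov = 117.3200 / 4 = 29.3300
Σ(R_m − R̄_m)² = 265.6000  ⇒  Var(R_m) = 265.6000 / 4 = 66.4000
β = Cov / Var(R_m) = 29.3300 / 66.4000 = 0.4417
E(R) = R_f + β × MRP = 4.95% + 0.4417 × 4.87% = 7.10%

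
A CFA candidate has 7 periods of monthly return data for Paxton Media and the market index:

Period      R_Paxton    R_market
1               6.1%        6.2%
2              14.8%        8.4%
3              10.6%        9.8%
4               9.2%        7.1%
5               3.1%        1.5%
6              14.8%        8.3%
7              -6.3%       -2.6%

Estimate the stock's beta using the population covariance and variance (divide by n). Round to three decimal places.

Mean R_i = (6.1 + 14.8 + 10.6 + 9.2 + 3.1 + 14.8 − 6.3) / 7 = 7.4714%
Mean R_m = (6.2 + 8.4 + 9.8 + 7.1 + 1.5 + 8.3 − 2.6) / 7 = 5.5286%
Σ(R_i − R̄_i)(R_m − R̄_m) = 186.0657  ⇒  Cov = 186.0657 / 7 = 26.5808
Σ(R_m − R̄_m)² = 119.3943  ⇒  Var(R_m) = 119.3943 / 7 = 17.0563
β = Cov / Var(R_m) = 26.5808 / 17.0563 = 1.5584

1.558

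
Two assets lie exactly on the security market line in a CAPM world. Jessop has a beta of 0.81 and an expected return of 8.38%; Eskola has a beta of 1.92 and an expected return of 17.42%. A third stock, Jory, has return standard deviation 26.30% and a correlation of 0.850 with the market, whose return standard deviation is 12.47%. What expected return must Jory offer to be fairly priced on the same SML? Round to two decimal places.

16.38%

MRP = (17.42% − 8.38%) / (1.92 − 0.81) = 8.1441%
R_f = 8.38% − 0.81 × 8.1441% = 1.7833%
β_Jory = ρ·σ_i/σ_m = 0.850 × 26.30 / 12.47 = 1.7927
E(R_Jory) = R_f + β × MRP = 1.7833% + 1.7927 × 8.1441% = 16.38%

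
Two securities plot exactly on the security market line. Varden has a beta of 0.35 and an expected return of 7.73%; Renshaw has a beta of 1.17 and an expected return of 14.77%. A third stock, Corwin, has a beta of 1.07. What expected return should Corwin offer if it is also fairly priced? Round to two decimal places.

MRP (SML slope) = (14.77% − 7.73%) / (1.17 − 0.35) = 7.04% / 0.82 = 8.5854%
R_f (intercept) = 7.73% − 0.35 × 8.5854% = 4.7251%
E(R_Corwin) = R_f + β × MRP = 4.7251% + 1.07 × 8.5854% = 13.91%

13.91%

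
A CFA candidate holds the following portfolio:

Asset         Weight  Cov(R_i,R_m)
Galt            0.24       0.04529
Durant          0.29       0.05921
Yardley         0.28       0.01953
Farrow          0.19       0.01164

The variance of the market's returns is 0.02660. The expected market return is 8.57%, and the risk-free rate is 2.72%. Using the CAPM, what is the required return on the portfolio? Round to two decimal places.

10.58%

β_Galt = 0.04529 / 0.02660 = 1.7026
β_Durant = 0.05921 / 0.02660 = 2.2259
β_Yardley = 0.01953 / 0.02660 = 0.7342
β_Farrow = 0.01164 / 0.02660 = 0.4376
β_P = Σ w_i β_i = 0.24×1.7026 + 0.29×2.2259 + 0.28×0.7342 + 0.19×0.4376 = 1.3429
MRP = 8.57% − 2.72% = 5.85%
E(R_P) = R_f + β_P × MRP = 2.72% + 1.3429 × 5.85% = 10.58%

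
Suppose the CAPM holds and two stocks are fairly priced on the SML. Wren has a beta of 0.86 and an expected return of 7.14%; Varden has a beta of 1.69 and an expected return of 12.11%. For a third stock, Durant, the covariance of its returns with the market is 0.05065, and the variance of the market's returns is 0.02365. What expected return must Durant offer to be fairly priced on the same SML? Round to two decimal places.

MRP = (12.11% − 7.14%) / (1.69 − 0.86) = 5.9880%
R_f = 7.14% − 0.86 × 5.9880% = 1.9903%
β_Durant = Cov / Var(R_m) = 0.05065 / 0.02365 = 2.1416
E(R_Durant) = R_f + β × MRP = 1.9903% + 2.1416 × 5.9880% = 14.81%

14.81%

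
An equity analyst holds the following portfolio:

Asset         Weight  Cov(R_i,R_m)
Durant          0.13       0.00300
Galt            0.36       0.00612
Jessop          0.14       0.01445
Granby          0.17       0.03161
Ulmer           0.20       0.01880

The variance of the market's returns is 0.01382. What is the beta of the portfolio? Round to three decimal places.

0.995

β_Durant = 0.00300 / 0.01382 = 0.2171
β_Galt = 0.00612 / 0.01382 = 0.4428
β_Jessop = 0.01445 / 0.01382 = 1.0456
β_Granby = 0.03161 / 0.01382 = 2.2873
β_Ulmer = 0.01880 / 0.01382 = 1.3603
β_P = Σ w_i β_i = 0.13×0.2171 + 0.36×0.4428 + 0.14×1.0456 + 0.17×2.2873 + 0.20×1.3603 = 0.9949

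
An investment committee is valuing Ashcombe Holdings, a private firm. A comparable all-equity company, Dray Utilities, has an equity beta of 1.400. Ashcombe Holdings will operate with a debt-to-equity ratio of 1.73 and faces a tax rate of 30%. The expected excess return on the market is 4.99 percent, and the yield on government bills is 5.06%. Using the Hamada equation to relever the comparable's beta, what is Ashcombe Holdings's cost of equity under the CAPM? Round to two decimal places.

β_L = β_U × [1 + (1 − t)(D/E)] = 1.400 × [1 + (1 − 0.30) × 1.73]
    = 1.400 × [1 + 0.70 × 1.73] = 1.400 × 2.2110 = 3.0954
E(R) = R_f + β_L × MRP = 5.06% + 3.0954 × 4.99% = 20.51%

20.51%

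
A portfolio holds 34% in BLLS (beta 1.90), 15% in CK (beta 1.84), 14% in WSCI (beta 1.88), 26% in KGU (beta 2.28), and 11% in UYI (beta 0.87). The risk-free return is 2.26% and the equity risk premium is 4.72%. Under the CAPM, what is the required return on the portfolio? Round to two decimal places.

11.10%

β_P = Σ w_i β_i = 0.34×1.90 + 0.15×1.84 + 0.14×1.88 + 0.26×2.28 + 0.11×0.87 = 1.8737
E(R_P) = R_f + β_P × MRP = 2.26% + 1.8737 × 4.72% = 11.10%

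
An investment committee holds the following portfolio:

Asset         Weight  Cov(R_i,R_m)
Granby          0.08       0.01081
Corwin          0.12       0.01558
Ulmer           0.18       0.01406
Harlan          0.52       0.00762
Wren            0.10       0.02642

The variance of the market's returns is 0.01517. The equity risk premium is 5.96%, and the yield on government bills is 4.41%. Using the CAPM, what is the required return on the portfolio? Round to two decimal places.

9.07%

β_Granby = 0.01081 / 0.01517 = 0.7126
β_Corwin = 0.01558 / 0.01517 = 1.0270
β_Ulmer = 0.01406 / 0.01517 = 0.9268
β_Harlan = 0.00762 / 0.01517 = 0.5023
β_Wren = 0.02642 / 0.01517 = 1.7416
β_P = Σ w_i β_i = 0.08×0.7126 + 0.12×1.0270 + 0.18×0.9268 + 0.52×0.5023 + 0.10×1.7416 = 0.7824
E(R_P) = R_f + β_P × MRP = 4.41% + 0.7824 × 5.96% = 9.07%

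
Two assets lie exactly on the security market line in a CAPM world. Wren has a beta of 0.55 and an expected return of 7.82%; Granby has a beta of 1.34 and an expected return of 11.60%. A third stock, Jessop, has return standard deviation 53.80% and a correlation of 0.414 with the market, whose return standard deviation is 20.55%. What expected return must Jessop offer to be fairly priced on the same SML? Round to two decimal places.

10.37%

MRP = (11.60% − 7.82%) / (1.34 − 0.55) = 4.7848%
R_f = 7.82% − 0.55 × 4.7848% = 5.1884%
β_Jessop = ρ·σ_i/σ_m = 0.414 × 53.80 / 20.55 = 1.0839
E(R_Jessop) = R_f + β × MRP = 5.1884% + 1.0839 × 4.7848% = 10.37%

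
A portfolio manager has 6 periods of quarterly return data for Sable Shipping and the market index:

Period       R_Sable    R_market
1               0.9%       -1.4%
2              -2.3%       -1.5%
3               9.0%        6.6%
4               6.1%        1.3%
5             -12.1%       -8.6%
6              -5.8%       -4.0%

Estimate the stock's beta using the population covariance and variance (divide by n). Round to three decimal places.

Mean R_i = (0.9 − 2.3 + 9.0 + 6.1 − 12.1 − 5.8) / 6 = -0.7000%
Mean R_m = (-1.4 − 1.5 + 6.6 + 1.3 − 8.6 − 4.0) / 6 = -1.2667%
Σ(R_i − R̄_i)(R_m − R̄_m) = 191.4600  ⇒  Cov = 191.4600 / 6 = 31.9100
Σ(R_m − R̄_m)² = 129.7933  ⇒  Var(R_m) = 129.7933 / 6 = 21.6322
β = Cov / Var(R_m) = 31.9100 / 21.6322 = 1.4751

1.475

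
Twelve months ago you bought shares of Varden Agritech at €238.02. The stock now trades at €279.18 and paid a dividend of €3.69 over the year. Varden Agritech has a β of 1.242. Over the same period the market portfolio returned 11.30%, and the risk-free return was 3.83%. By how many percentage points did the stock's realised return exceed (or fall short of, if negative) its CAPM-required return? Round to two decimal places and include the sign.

+5.74%

Realised HPR = (P1 + D1 − P0) / P0 = (279.18 + 3.69 − 238.02) / 238.02 = 44.85 / 238.02 = 18.8430%
MRP = 11.30% − 3.83% = 7.47%
CAPM required = R_f + β·MRP = 3.83% + 1.242 × 7.47% = 13.10774%
α = realised − required = 18.8430% − 13.10774% = +5.74%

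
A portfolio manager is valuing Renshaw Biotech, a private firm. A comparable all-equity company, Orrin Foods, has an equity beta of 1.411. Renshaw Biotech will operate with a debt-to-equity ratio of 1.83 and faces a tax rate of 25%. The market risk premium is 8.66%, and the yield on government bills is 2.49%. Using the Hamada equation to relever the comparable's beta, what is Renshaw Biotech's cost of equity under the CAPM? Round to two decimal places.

β_L = β_U × [1 + (1 − t)(D/E)] = 1.411 × [1 + (1 − 0.25) × 1.83]
    = 1.411 × [1 + 0.75 × 1.83] = 1.411 × 2.3725 = 3.3476
E(R) = R_f + β_L × MRP = 2.49% + 3.3476 × 8.66% = 31.48%

31.48%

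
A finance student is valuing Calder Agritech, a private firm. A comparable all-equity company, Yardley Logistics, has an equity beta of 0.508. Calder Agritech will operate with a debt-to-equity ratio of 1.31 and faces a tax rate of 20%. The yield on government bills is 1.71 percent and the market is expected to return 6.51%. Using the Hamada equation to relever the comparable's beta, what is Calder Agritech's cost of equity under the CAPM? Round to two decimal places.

6.70%

β_L = β_U × [1 + (1 − t)(D/E)] = 0.508 × [1 + (1 − 0.20) × 1.31]
    = 0.508 × [1 + 0.80 × 1.31] = 0.508 × 2.0480 = 1.0404
MRP = 6.51% − 1.71% = 4.80%
E(R) = R_f + β_L × MRP = 1.71% + 1.0404 × 4.80% = 6.70%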